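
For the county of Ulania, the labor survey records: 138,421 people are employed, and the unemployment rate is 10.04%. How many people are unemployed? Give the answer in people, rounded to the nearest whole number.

Let U be the number unemployed. The labor force is E + U, and U/(E+U) = 0.1004.
So U = 0.1004 × 138,421 / (1 − 0.1004) = 13897.47 / 0.8996 ≈ 15,448.

About 15,448 are unemployed.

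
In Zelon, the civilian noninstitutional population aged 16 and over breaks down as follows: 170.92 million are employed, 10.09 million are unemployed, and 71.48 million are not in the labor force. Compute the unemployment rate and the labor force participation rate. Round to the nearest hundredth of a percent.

Labor force = employed + unemployed = 170.92 + 10.09 = 181.01 million.
Working-age population = 181.01 + 71.48 = 252.49 million.
Unemployment rate = 10.09 / 181.01 = 5.57%.
Labor force participation rate = 181.01 / 252.49 = 71.69%.

Unemployment rate ≈ 5.57%; labor force participation rate ≈ 71.69%.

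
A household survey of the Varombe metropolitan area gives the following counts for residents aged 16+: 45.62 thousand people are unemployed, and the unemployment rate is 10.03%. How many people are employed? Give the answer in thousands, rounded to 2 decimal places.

Labor force = U / u = 45.62 / 0.1003 ≈ 454.84 thousand.
Employed = labor force − unemployed = 454.84 − 45.62 = 409.22 thousand.

About 409.22 thousand are employed.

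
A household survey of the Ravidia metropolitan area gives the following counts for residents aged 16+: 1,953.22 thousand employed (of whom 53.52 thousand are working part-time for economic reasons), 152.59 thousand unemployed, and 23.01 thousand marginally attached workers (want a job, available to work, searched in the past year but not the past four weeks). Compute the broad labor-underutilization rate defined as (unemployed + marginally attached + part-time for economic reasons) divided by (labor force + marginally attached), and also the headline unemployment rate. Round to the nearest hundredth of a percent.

Labor force = 1,953.22 + 152.59 = 2,105.81 thousand.
Numerator = 152.59 + 23.01 + 53.52 = 229.12 thousand.
Denominator = 2,105.81 + 23.01 = 2,128.82 thousand.
Broad rate = 229.12 / 2,128.82 = 10.76%.
Headline unemployment rate = 152.59 / 2,105.81 = 7.25%.

Broad underutilization rate ≈ 10.76%; headline unemployment rate ≈ 7.25%.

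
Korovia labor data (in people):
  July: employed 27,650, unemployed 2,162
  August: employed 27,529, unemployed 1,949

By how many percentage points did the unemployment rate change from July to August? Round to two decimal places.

July: labor force = 27,650 + 2,162 = 29,812; u = 2,162/29,812 = 7.25%.
August: labor force = 27,529 + 1,949 = 29,478; u = 1,949/29,478 = 6.61%.
Change = 6.61% − 7.25% = −0.64 pp.

The unemployment rate changed by −0.64 percentage points.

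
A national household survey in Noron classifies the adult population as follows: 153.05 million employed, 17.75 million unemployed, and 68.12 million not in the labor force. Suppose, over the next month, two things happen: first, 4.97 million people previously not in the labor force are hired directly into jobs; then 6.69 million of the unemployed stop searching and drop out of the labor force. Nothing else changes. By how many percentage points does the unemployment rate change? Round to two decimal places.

The unemployment rate changes by −3.85 percentage points.

Initially, labor force = 153.05 + 17.75 = 170.80 million, so u = 17.75/170.80 = 10.39%.
After the first change, employed and labor force both rise by 4.97; unemployed unchanged → E = 158.02, U = 17.75, labor force = 175.77 million.
After the second change, unemployed and labor force both fall by 6.69 → E = 158.02, U = 11.06, labor force = 169.08 million.
New unemployment rate = 11.06 / 169.08 = 6.54%.
Change = 6.54% − 10.39% = −3.85 percentage points.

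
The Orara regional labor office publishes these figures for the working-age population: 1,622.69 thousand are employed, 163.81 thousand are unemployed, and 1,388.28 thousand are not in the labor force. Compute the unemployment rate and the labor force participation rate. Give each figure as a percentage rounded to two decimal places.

Unemployment rate ≈ 9.17%; labor force participation rate ≈ 56.27%.

Labor force = employed + unemployed = 1,622.69 + 163.81 = 1,786.50 thousand.
Working-age population = 1,786.50 + 1,388.28 = 3,174.78 thousand.
Unemployment rate = 163.81 / 1,786.50 = 9.17%.
Labor force participation rate = 1,786.50 / 3,174.78 = 56.27%.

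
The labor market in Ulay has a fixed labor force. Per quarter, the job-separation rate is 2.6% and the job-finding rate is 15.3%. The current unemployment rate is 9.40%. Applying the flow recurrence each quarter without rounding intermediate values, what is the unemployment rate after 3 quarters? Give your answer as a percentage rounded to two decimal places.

With a fixed labor force, u_{t+1} = u_t + s·(1−u_t) − f·u_t = u_t·(1−s−f) + s.
Here 1−s−f = 0.821 and s = 0.026.
u_1 = 0.094000 × 0.821 + 0.026 = 0.103174.
u_2 = 0.103174 × 0.821 + 0.026 = 0.110706.
u_3 = 0.110706 × 0.821 + 0.026 = 0.116890.

Unemployment rate after three quarters ≈ 11.69%.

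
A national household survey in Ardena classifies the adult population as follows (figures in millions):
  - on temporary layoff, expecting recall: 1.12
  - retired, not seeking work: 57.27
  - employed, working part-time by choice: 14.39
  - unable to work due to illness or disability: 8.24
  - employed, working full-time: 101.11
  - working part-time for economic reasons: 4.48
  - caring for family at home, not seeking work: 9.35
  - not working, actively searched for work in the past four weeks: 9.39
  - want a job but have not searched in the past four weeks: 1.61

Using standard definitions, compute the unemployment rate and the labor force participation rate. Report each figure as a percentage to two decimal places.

Unemployment rate ≈ 8.05%; labor force participation rate ≈ 63.05%.

Employed = 14.39 + 101.11 + 4.48 = 119.98 million (anyone who worked, including part-time for economic reasons, counts as employed).
Unemployed = 1.12 + 9.39 = 10.51 million (jobless and actively searching, or on temporary layoff).
Labor force = 119.98 + 10.51 = 130.49 million.
Not in labor force = 57.27 + 8.24 + 9.35 + 1.61 = 76.47 million (those not working and not actively searching are outside the labor force — including those who want a job but have given up searching).
Civilian working-age population = 130.49 + 76.47 = 206.96 million.
Unemployment rate = 10.51 / 130.49 = 8.05%.
Labor force participation rate = 130.49 / 206.96 = 63.05%.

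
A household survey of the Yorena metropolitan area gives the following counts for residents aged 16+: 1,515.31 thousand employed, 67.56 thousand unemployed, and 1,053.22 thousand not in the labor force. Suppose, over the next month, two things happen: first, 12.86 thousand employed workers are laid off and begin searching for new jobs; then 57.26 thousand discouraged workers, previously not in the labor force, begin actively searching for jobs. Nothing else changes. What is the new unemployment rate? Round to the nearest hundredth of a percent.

New unemployment rate ≈ 8.39%.

Initially, labor force = 1,515.31 + 67.56 = 1,582.87 thousand, so u = 67.56/1,582.87 = 4.27%.
After the first change, employed falls and unemployed rises by 12.86; labor force unchanged → E = 1,502.45, U = 80.42, labor force = 1,582.87 thousand.
After the second change, unemployed and labor force both rise by 57.26 → E = 1,502.45, U = 137.68, labor force = 1,640.13 thousand.
New unemployment rate = 137.68 / 1,640.13 = 8.39%.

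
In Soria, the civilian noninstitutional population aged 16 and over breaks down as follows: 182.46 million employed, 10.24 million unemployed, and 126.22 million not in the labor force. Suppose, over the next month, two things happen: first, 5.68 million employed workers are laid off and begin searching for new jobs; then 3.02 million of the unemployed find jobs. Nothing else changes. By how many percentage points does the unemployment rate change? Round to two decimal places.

Initially, labor force = 182.46 + 10.24 = 192.70 million, so u = 10.24/192.70 = 5.31%.
After the first change, employed falls and unemployed rises by 5.68; labor force unchanged → E = 176.78, U = 15.92, labor force = 192.70 million.
After the second change, unemployed falls and employed rises by 3.02; labor force unchanged → E = 179.80, U = 12.90, labor force = 192.70 million.
New unemployment rate = 12.90 / 192.70 = 6.69%.
Change = 6.69% − 5.31% = +1.38 percentage points.

The unemployment rate changes by +1.38 percentage points.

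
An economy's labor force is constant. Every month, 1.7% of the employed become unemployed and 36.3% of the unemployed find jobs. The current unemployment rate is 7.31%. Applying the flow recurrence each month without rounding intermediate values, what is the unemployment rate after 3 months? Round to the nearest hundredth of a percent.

Unemployment rate after three months ≈ 5.15%.

With a fixed labor force, u_{t+1} = u_t + s·(1−u_t) − f·u_t = u_t·(1−s−f) + s.
Here 1−s−f = 0.620 and s = 0.017.
u_1 = 0.073100 × 0.620 + 0.017 = 0.062322.
u_2 = 0.062322 × 0.620 + 0.017 = 0.055640.
u_3 = 0.055640 × 0.620 + 0.017 = 0.051497.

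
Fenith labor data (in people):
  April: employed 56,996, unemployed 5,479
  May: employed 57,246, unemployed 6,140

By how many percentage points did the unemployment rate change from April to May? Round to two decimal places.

April: labor force = 56,996 + 5,479 = 62,475; u = 5,479/62,475 = 8.77%.
May: labor force = 57,246 + 6,140 = 63,386; u = 6,140/63,386 = 9.69%.
Change = 9.69% − 8.77% = +0.92 pp.

The unemployment rate changed by +0.92 percentage points.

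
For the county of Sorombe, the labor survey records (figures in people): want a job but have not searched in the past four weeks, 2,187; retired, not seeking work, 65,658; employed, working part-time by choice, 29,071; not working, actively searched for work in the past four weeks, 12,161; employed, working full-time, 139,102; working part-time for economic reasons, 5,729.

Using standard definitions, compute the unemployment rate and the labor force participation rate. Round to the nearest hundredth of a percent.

Employed = 29,071 + 139,102 + 5,729 = 173,902 (anyone who worked, including part-time for economic reasons, counts as employed).
Unemployed = 12,161.
Labor force = 173,902 + 12,161 = 186,063.
Not in labor force = 2,187 + 65,658 = 67,845 (those not working and not actively searching are outside the labor force — including those who want a job but have given up searching).
Civilian working-age population = 186,063 + 67,845 = 253,908.
Unemployment rate = 12,161 / 186,063 = 6.54%.
Labor force participation rate = 186,063 / 253,908 = 73.28%.

Unemployment rate ≈ 6.54%; labor force participation rate ≈ 73.28%.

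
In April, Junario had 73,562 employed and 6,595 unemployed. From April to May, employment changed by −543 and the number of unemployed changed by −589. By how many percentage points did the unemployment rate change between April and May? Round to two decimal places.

The unemployment rate changed by −0.63 percentage points.

April: labor force = 73,562 + 6,595 = 80,157; u = 6,595/80,157 = 8.23%.
May: labor force = 73,019 + 6,006 = 79,025; u = 6,006/79,025 = 7.60%.
Change = 7.60% − 8.23% = −0.63 pp.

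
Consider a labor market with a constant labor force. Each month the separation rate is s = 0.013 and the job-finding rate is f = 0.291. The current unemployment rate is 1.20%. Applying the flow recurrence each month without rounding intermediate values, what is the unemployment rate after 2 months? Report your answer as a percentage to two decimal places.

Unemployment rate after two months ≈ 2.79%.

With a fixed labor force, u_{t+1} = u_t + s·(1−u_t) − f·u_t = u_t·(1−s−f) + s.
Here 1−s−f = 0.696 and s = 0.013.
u_1 = 0.012000 × 0.696 + 0.013 = 0.021352.
u_2 = 0.021352 × 0.696 + 0.013 = 0.027861.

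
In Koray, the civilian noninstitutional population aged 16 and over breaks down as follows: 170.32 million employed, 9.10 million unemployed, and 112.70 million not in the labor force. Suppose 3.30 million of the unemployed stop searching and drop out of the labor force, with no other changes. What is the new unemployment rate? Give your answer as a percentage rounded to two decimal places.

New unemployment rate ≈ 3.29%.

Initially, labor force = 170.32 + 9.10 = 179.42 million, so u = 9.10/179.42 = 5.07%.
After the change, unemployed and labor force both fall by 3.30 → E = 170.32, U = 5.80, labor force = 176.12 million.
New unemployment rate = 5.80 / 176.12 = 3.29%.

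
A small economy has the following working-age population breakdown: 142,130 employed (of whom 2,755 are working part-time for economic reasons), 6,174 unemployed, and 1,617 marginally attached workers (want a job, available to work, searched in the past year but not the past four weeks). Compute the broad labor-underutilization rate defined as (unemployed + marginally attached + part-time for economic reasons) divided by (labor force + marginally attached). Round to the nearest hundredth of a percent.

Broad underutilization rate ≈ 7.03%.

Labor force = 142,130 + 6,174 = 148,304.
Numerator = 6,174 + 1,617 + 2,755 = 10,546.
Denominator = 148,304 + 1,617 = 149,921.
Broad rate = 10,546 / 149,921 = 7.03%.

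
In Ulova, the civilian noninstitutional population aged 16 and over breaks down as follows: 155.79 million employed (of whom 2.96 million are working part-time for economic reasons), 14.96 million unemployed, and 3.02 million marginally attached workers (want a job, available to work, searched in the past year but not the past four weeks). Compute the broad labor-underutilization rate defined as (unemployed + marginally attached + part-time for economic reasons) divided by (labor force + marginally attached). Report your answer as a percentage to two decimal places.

Labor force = 155.79 + 14.96 = 170.75 million.
Numerator = 14.96 + 3.02 + 2.96 = 20.94 million.
Denominator = 170.75 + 3.02 = 173.77 million.
Broad rate = 20.94 / 173.77 = 12.05%.

Broad underutilization rate ≈ 12.05%.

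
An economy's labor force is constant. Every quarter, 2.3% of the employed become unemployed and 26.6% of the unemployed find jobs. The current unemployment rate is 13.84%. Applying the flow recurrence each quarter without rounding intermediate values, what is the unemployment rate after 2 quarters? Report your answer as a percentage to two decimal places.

Unemployment rate after two quarters ≈ 10.93%.

With a fixed labor force, u_{t+1} = u_t + s·(1−u_t) − f·u_t = u_t·(1−s−f) + s.
Here 1−s−f = 0.711 and s = 0.023.
u_1 = 0.138400 × 0.711 + 0.023 = 0.121402.
u_2 = 0.121402 × 0.711 + 0.023 = 0.109317.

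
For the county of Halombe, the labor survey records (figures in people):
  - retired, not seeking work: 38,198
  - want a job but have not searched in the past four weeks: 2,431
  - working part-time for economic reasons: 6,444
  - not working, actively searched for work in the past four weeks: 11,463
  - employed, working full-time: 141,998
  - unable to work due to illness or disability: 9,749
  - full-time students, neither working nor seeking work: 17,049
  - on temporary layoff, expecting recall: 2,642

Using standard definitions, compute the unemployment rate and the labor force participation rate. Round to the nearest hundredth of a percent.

Employed = 6,444 + 141,998 = 148,442 (anyone who worked, including part-time for economic reasons, counts as employed).
Unemployed = 11,463 + 2,642 = 14,105 (jobless and actively searching, or on temporary layoff).
Labor force = 148,442 + 14,105 = 162,547.
Not in labor force = 38,198 + 2,431 + 9,749 + 17,049 = 67,427 (those not working and not actively searching are outside the labor force — including those who want a job but have given up searching).
Civilian working-age population = 162,547 + 67,427 = 229,974.
Unemployment rate = 14,105 / 162,547 = 8.68%.
Labor force participation rate = 162,547 / 229,974 = 70.68%.

Unemployment rate ≈ 8.68%; labor force participation rate ≈ 70.68%.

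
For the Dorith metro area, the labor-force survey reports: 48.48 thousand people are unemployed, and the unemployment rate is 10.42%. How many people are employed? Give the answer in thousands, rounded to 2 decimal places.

About 416.78 thousand are employed.

Labor force = U / u = 48.48 / 0.1042 ≈ 465.26 thousand.
Employed = labor force − unemployed = 465.26 − 48.48 = 416.78 thousand.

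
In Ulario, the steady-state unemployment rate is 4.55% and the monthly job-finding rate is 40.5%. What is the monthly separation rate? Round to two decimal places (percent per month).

From u* = s/(s+f): s = u·f/(1−u).
s = 0.0455 × 40.5 / (1 − 0.0455) = 1.8427 / 0.9545 ≈ 1.93% per month.

Separation rate ≈ 1.93% per month.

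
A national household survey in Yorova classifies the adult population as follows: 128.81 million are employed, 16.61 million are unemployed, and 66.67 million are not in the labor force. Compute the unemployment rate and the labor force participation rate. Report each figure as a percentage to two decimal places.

Labor force = employed + unemployed = 128.81 + 16.61 = 145.42 million.
Working-age population = 145.42 + 66.67 = 212.09 million.
Unemployment rate = 16.61 / 145.42 = 11.42%.
Labor force participation rate = 145.42 / 212.09 = 68.57%.

Unemployment rate ≈ 11.42%; labor force participation rate ≈ 68.57%.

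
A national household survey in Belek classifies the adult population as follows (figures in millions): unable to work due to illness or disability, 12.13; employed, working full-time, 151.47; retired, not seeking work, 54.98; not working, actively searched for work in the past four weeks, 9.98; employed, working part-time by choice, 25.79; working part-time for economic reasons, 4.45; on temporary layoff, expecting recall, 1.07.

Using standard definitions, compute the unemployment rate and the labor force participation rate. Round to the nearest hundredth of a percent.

Employed = 151.47 + 25.79 + 4.45 = 181.71 million (anyone who worked, including part-time for economic reasons, counts as employed).
Unemployed = 9.98 + 1.07 = 11.05 million (jobless and actively searching, or on temporary layoff).
Labor force = 181.71 + 11.05 = 192.76 million.
Not in labor force = 12.13 + 54.98 = 67.11 million (those not working and not actively searching are outside the labor force).
Civilian working-age population = 192.76 + 67.11 = 259.87 million.
Unemployment rate = 11.05 / 192.76 = 5.73%.
Labor force participation rate = 192.76 / 259.87 = 74.18%.

Unemployment rate ≈ 5.73%; labor force participation rate ≈ 74.18%.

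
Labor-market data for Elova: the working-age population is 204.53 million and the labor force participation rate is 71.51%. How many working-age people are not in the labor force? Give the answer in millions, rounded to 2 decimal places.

About 58.27 million are not in the labor force.

Share not in the labor force = 1 − 0.7151 = 0.2849.
Not in labor force = 0.2849 × 204.53 ≈ 58.27 million.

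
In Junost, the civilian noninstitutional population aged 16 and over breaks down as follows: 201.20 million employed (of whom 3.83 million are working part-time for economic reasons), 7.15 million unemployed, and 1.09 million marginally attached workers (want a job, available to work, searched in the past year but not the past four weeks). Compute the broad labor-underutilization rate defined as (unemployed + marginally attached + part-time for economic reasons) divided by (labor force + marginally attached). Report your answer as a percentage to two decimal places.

Broad underutilization rate ≈ 5.76%.

Labor force = 201.20 + 7.15 = 208.35 million.
Numerator = 7.15 + 1.09 + 3.83 = 12.07 million.
Denominator = 208.35 + 1.09 = 209.44 million.
Broad rate = 12.07 / 209.44 = 5.76%.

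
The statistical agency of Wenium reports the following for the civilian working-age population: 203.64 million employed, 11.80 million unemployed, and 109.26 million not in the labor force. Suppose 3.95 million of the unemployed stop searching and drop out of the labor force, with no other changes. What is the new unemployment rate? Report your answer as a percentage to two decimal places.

Initially, labor force = 203.64 + 11.80 = 215.44 million, so u = 11.80/215.44 = 5.48%.
After the change, unemployed and labor force both fall by 3.95 → E = 203.64, U = 7.85, labor force = 211.49 million.
New unemployment rate = 7.85 / 211.49 = 3.71%.

New unemployment rate ≈ 3.71%.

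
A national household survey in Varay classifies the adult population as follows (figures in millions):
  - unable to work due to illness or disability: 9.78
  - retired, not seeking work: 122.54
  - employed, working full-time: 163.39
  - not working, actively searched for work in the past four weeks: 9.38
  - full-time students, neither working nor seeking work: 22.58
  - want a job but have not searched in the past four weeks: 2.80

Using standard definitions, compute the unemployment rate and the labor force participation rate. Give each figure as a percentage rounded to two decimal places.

Unemployment rate ≈ 5.43%; labor force participation rate ≈ 52.28%.

Employed = 163.39 million.
Unemployed = 9.38 million.
Labor force = 163.39 + 9.38 = 172.77 million.
Not in labor force = 9.78 + 122.54 + 22.58 + 2.80 = 157.70 million (those not working and not actively searching are outside the labor force — including those who want a job but have given up searching).
Civilian working-age population = 172.77 + 157.70 = 330.47 million.
Unemployment rate = 9.38 / 172.77 = 5.43%.
Labor force participation rate = 172.77 / 330.47 = 52.28%.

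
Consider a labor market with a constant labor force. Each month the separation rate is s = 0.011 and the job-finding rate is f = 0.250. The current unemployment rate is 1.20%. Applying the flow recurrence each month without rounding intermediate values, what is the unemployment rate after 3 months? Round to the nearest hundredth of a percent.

With a fixed labor force, u_{t+1} = u_t + s·(1−u_t) − f·u_t = u_t·(1−s−f) + s.
Here 1−s−f = 0.739 and s = 0.011.
u_1 = 0.012000 × 0.739 + 0.011 = 0.019868.
u_2 = 0.019868 × 0.739 + 0.011 = 0.025682.
u_3 = 0.025682 × 0.739 + 0.011 = 0.029979.

Unemployment rate after three months ≈ 3.00%.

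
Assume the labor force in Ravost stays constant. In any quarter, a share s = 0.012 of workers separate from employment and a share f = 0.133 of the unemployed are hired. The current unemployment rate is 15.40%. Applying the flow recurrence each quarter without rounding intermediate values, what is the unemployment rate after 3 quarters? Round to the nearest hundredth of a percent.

Unemployment rate after three quarters ≈ 12.73%.

With a fixed labor force, u_{t+1} = u_t + s·(1−u_t) − f·u_t = u_t·(1−s−f) + s.
Here 1−s−f = 0.855 and s = 0.012.
u_1 = 0.154000 × 0.855 + 0.012 = 0.143670.
u_2 = 0.143670 × 0.855 + 0.012 = 0.134838.
u_3 = 0.134838 × 0.855 + 0.012 = 0.127286.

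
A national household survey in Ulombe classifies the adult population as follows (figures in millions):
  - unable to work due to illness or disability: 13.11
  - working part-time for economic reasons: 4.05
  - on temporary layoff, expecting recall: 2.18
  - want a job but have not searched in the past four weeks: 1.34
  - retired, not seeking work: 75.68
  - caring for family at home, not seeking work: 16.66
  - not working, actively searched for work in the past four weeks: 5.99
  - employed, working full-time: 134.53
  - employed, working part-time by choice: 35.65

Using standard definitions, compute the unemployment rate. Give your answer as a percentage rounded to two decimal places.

Unemployment rate ≈ 4.48%.

Employed = 4.05 + 134.53 + 35.65 = 174.23 million (anyone who worked, including part-time for economic reasons, counts as employed).
Unemployed = 2.18 + 5.99 = 8.17 million (jobless and actively searching, or on temporary layoff).
Labor force = 174.23 + 8.17 = 182.40 million.
Unemployment rate = 8.17 / 182.40 = 4.48%.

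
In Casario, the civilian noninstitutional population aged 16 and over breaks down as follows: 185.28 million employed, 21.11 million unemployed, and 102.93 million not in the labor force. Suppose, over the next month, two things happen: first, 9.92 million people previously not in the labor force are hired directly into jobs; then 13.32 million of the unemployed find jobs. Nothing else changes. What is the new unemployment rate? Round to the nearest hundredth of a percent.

Initially, labor force = 185.28 + 21.11 = 206.39 million, so u = 21.11/206.39 = 10.23%.
After the first change, employed and labor force both rise by 9.92; unemployed unchanged → E = 195.20, U = 21.11, labor force = 216.31 million.
After the second change, unemployed falls and employed rises by 13.32; labor force unchanged → E = 208.52, U = 7.79, labor force = 216.31 million.
New unemployment rate = 7.79 / 216.31 = 3.60%.

New unemployment rate ≈ 3.60%.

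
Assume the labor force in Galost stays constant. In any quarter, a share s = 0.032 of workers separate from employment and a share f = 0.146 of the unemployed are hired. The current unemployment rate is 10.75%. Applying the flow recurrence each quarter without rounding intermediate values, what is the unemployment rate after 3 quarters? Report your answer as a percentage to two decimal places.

With a fixed labor force, u_{t+1} = u_t + s·(1−u_t) − f·u_t = u_t·(1−s−f) + s.
Here 1−s−f = 0.822 and s = 0.032.
u_1 = 0.107500 × 0.822 + 0.032 = 0.120365.
u_2 = 0.120365 × 0.822 + 0.032 = 0.130940.
u_3 = 0.130940 × 0.822 + 0.032 = 0.139633.

Unemployment rate after three quarters ≈ 13.96%.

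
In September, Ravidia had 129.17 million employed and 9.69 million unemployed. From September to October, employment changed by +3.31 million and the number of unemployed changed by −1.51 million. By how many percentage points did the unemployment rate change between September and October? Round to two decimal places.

September: labor force = 129.17 + 9.69 = 138.86; u = 9.69/138.86 = 6.98%.
October: labor force = 132.48 + 8.18 = 140.66; u = 8.18/140.66 = 5.82%.
Change = 5.82% − 6.98% = −1.16 pp.

The unemployment rate changed by −1.16 percentage points.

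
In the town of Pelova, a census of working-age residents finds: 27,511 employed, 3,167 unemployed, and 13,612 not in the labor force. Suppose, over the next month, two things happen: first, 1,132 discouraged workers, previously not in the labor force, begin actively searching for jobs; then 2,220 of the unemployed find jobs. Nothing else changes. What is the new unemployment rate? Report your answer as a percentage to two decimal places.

New unemployment rate ≈ 6.54%.

Initially, labor force = 27,511 + 3,167 = 30,678, so u = 3,167/30,678 = 10.32%.
After the first change, unemployed and labor force both rise by 1,132 → E = 27,511, U = 4,299, labor force = 31,810.
After the second change, unemployed falls and employed rises by 2,220; labor force unchanged → E = 29,731, U = 2,079, labor force = 31,810.
New unemployment rate = 2,079 / 31,810 = 6.54%.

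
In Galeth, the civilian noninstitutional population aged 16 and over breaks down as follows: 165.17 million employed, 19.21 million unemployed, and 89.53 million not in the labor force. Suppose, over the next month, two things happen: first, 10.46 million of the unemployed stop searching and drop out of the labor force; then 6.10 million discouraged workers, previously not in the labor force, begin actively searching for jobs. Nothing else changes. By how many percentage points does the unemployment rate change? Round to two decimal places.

The unemployment rate changes by −2.17 percentage points.

Initially, labor force = 165.17 + 19.21 = 184.38 million, so u = 19.21/184.38 = 10.42%.
After the first change, unemployed and labor force both fall by 10.46 → E = 165.17, U = 8.75, labor force = 173.92 million.
After the second change, unemployed and labor force both rise by 6.10 → E = 165.17, U = 14.85, labor force = 180.02 million.
New unemployment rate = 14.85 / 180.02 = 8.25%.
Change = 8.25% − 10.42% = −2.17 percentage points.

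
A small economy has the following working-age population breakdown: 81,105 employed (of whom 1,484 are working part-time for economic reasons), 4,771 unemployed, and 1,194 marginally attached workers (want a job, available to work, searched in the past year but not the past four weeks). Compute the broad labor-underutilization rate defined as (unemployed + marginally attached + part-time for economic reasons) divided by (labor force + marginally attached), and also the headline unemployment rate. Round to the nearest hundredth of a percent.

Broad underutilization rate ≈ 8.56%; headline unemployment rate ≈ 5.56%.

Labor force = 81,105 + 4,771 = 85,876.
Numerator = 4,771 + 1,194 + 1,484 = 7,449.
Denominator = 85,876 + 1,194 = 87,070.
Broad rate = 7,449 / 87,070 = 8.56%.
Headline unemployment rate = 4,771 / 85,876 = 5.56%.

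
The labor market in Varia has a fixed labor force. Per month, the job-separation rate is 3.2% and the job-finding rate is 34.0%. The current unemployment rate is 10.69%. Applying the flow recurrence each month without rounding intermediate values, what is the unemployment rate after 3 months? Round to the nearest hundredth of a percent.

Unemployment rate after three months ≈ 9.12%.

With a fixed labor force, u_{t+1} = u_t + s·(1−u_t) − f·u_t = u_t·(1−s−f) + s.
Here 1−s−f = 0.628 and s = 0.032.
u_1 = 0.106900 × 0.628 + 0.032 = 0.099133.
u_2 = 0.099133 × 0.628 + 0.032 = 0.094256.
u_3 = 0.094256 × 0.628 + 0.032 = 0.091193.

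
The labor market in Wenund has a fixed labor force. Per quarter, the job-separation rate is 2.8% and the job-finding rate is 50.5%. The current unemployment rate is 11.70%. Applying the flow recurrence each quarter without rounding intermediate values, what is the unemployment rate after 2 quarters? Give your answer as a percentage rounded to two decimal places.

With a fixed labor force, u_{t+1} = u_t + s·(1−u_t) − f·u_t = u_t·(1−s−f) + s.
Here 1−s−f = 0.467 and s = 0.028.
u_1 = 0.117000 × 0.467 + 0.028 = 0.082639.
u_2 = 0.082639 × 0.467 + 0.028 = 0.066592.

Unemployment rate after two quarters ≈ 6.66%.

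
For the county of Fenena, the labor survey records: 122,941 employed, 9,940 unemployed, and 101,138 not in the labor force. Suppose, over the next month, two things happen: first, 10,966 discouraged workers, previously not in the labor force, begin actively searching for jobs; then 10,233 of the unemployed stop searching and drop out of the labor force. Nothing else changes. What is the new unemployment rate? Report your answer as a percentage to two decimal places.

New unemployment rate ≈ 7.99%.

Initially, labor force = 122,941 + 9,940 = 132,881, so u = 9,940/132,881 = 7.48%.
After the first change, unemployed and labor force both rise by 10,966 → E = 122,941, U = 20,906, labor force = 143,847.
After the second change, unemployed and labor force both fall by 10,233 → E = 122,941, U = 10,673, labor force = 133,614.
New unemployment rate = 10,673 / 133,614 = 7.99%.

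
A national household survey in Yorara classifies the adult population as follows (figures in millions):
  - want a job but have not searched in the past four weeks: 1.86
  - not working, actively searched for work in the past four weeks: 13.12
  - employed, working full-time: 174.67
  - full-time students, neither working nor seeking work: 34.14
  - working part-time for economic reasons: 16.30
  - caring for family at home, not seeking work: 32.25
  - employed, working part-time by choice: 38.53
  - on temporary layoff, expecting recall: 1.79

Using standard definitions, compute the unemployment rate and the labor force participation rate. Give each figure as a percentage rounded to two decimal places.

Employed = 174.67 + 16.30 + 38.53 = 229.50 million (anyone who worked, including part-time for economic reasons, counts as employed).
Unemployed = 13.12 + 1.79 = 14.91 million (jobless and actively searching, or on temporary layoff).
Labor force = 229.50 + 14.91 = 244.41 million.
Not in labor force = 1.86 + 34.14 + 32.25 = 68.25 million (those not working and not actively searching are outside the labor force — including those who want a job but have given up searching).
Civilian working-age population = 244.41 + 68.25 = 312.66 million.
Unemployment rate = 14.91 / 244.41 = 6.10%.
Labor force participation rate = 244.41 / 312.66 = 78.17%.

Unemployment rate ≈ 6.10%; labor force participation rate ≈ 78.17%.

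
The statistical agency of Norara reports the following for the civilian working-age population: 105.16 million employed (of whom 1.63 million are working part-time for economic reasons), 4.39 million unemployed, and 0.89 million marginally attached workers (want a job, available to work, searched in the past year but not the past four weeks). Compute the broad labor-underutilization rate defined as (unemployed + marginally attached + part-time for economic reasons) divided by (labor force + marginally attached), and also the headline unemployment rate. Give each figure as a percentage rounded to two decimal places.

Broad underutilization rate ≈ 6.26%; headline unemployment rate ≈ 4.01%.

Labor force = 105.16 + 4.39 = 109.55 million.
Numerator = 4.39 + 0.89 + 1.63 = 6.91 million.
Denominator = 109.55 + 0.89 = 110.44 million.
Broad rate = 6.91 / 110.44 = 6.26%.
Headline unemployment rate = 4.39 / 109.55 = 4.01%.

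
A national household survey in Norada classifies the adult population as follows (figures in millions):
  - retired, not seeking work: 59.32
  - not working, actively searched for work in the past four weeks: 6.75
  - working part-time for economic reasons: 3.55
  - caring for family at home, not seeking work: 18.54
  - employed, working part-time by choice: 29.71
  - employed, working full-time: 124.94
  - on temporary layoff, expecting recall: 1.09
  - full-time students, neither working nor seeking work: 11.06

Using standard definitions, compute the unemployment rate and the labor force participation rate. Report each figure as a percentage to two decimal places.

Employed = 3.55 + 29.71 + 124.94 = 158.20 million (anyone who worked, including part-time for economic reasons, counts as employed).
Unemployed = 6.75 + 1.09 = 7.84 million (jobless and actively searching, or on temporary layoff).
Labor force = 158.20 + 7.84 = 166.04 million.
Not in labor force = 59.32 + 18.54 + 11.06 = 88.92 million (those not working and not actively searching are outside the labor force).
Civilian working-age population = 166.04 + 88.92 = 254.96 million.
Unemployment rate = 7.84 / 166.04 = 4.72%.
Labor force participation rate = 166.04 / 254.96 = 65.12%.

Unemployment rate ≈ 4.72%; labor force participation rate ≈ 65.12%.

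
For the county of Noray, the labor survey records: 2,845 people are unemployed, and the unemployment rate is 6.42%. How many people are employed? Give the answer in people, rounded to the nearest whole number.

Labor force = U / u = 2,845 / 0.0642 ≈ 44,315.
Employed = labor force − unemployed = 44,315 − 2,845 = 41,470.

About 41,470 are employed.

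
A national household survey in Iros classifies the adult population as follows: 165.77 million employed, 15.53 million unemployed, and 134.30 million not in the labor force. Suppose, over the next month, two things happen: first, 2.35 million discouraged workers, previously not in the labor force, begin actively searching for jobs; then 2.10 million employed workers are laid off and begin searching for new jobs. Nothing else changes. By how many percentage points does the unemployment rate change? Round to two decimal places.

The unemployment rate changes by +2.31 percentage points.

Initially, labor force = 165.77 + 15.53 = 181.30 million, so u = 15.53/181.30 = 8.57%.
After the first change, unemployed and labor force both rise by 2.35 → E = 165.77, U = 17.88, labor force = 183.65 million.
After the second change, employed falls and unemployed rises by 2.10; labor force unchanged → E = 163.67, U = 19.98, labor force = 183.65 million.
New unemployment rate = 19.98 / 183.65 = 10.88%.
Change = 10.88% − 8.57% = +2.31 percentage points.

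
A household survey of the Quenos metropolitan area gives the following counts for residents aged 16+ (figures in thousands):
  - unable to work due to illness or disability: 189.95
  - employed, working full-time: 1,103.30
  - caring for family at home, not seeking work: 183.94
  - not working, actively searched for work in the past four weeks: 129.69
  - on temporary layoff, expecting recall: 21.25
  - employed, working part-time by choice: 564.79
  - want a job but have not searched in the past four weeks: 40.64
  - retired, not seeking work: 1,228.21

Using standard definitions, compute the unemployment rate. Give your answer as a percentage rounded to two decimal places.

Employed = 1,103.30 + 564.79 = 1,668.09 thousand.
Unemployed = 129.69 + 21.25 = 150.94 thousand (jobless and actively searching, or on temporary layoff).
Labor force = 1,668.09 + 150.94 = 1,819.03 thousand.
Unemployment rate = 150.94 / 1,819.03 = 8.30%.

Unemployment rate ≈ 8.30%.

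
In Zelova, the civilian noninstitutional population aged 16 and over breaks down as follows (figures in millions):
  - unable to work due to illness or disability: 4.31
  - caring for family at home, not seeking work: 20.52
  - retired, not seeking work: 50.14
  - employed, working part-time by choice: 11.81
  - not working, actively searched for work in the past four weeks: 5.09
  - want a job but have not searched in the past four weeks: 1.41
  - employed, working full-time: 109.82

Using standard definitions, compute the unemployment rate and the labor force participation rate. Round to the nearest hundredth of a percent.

Unemployment rate ≈ 4.02%; labor force participation rate ≈ 62.39%.

Employed = 11.81 + 109.82 = 121.63 million.
Unemployed = 5.09 million.
Labor force = 121.63 + 5.09 = 126.72 million.
Not in labor force = 4.31 + 20.52 + 50.14 + 1.41 = 76.38 million (those not working and not actively searching are outside the labor force — including those who want a job but have given up searching).
Civilian working-age population = 126.72 + 76.38 = 203.10 million.
Unemployment rate = 5.09 / 126.72 = 4.02%.
Labor force participation rate = 126.72 / 203.10 = 62.39%.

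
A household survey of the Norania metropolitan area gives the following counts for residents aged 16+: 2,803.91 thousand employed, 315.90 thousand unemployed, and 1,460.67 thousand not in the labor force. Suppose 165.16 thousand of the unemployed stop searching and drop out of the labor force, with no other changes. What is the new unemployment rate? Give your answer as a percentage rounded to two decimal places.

New unemployment rate ≈ 5.10%.

Initially, labor force = 2,803.91 + 315.90 = 3,119.81 thousand, so u = 315.90/3,119.81 = 10.13%.
After the change, unemployed and labor force both fall by 165.16 → E = 2,803.91, U = 150.74, labor force = 2,954.65 thousand.
New unemployment rate = 150.74 / 2,954.65 = 5.10%.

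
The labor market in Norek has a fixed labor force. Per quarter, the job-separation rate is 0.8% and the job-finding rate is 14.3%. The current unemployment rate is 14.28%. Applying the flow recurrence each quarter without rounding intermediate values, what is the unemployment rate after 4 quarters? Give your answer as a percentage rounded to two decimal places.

Unemployment rate after four quarters ≈ 9.96%.

With a fixed labor force, u_{t+1} = u_t + s·(1−u_t) − f·u_t = u_t·(1−s−f) + s.
Here 1−s−f = 0.849 and s = 0.008.
u_1 = 0.142800 × 0.849 + 0.008 = 0.129237.
u_2 = 0.129237 × 0.849 + 0.008 = 0.117722.
u_3 = 0.117722 × 0.849 + 0.008 = 0.107946.
u_4 = 0.107946 × 0.849 + 0.008 = 0.099646.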